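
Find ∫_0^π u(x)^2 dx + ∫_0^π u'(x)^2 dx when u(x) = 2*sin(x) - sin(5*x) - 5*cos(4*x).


||u||_{H^1(0,π)}^2 = 2108/9 + 459*π/2

u'(x) = 20*sin(4*x) + 2*cos(x) - 5*cos(5*x).
Expand u² and (u')² and integrate term by term on (0, π), using: for integers n ≥ 1, ∫_0^π sin²(nx) dx = ∫_0^π cos²(nx) dx = π/2; for n ≠ n', ∫_0^π sin(nx)sin(n'x) dx = ∫_0^π cos(nx)cos(n'x) dx = 0; and by product-to-sum, ∫_0^π sin(nx)cos(n'x) dx = ½∫_0^π [sin((n+n')x) + sin((n−n')x)] dx, which is 0 when n+n' is even and 2n/(n²−n'²) when n+n' is odd (it need not vanish on (0, π)).
  u² squared terms: (-1)²·∫sin(5x)² dx = 1·π/2 = π/2;  (-5)²·∫cos(4x)² dx = 25·π/2 = 25*π/2;  (2)²·∫sin(x)² dx = 4·π/2 = 2*π.
  u² cross terms: 2·(-1)·(-5)·∫sin(5x)·cos(4x) dx = 10·(10/9) = 100/9;  2·(-1)·(2)·∫sin(5x)·sin(x) dx = -4·(0) = 0;  2·(-5)·(2)·∫cos(4x)·sin(x) dx = -20·(-2/15) = 8/3.
  So ∫_0^π u² dx = π/2 + 25*π/2 + 2*π + 100/9 + 0 + 8/3 = 124/9 + 15*π.
  (u')² squared terms: (-5)²·∫cos(5x)² dx = 25·π/2 = 25*π/2;  (2)²·∫cos(x)² dx = 4·π/2 = 2*π;  (20)²·∫sin(4x)² dx = 400·π/2 = 200*π.
  (u')² cross terms: 2·(-5)·(2)·∫cos(5x)·cos(x) dx = -20·(0) = 0;  2·(-5)·(20)·∫cos(5x)·sin(4x) dx = -200·(-8/9) = 1600/9;  2·(2)·(20)·∫cos(x)·sin(4x) dx = 80·(8/15) = 128/3.
  So ∫_0^π (u')² dx = 25*π/2 + 2*π + 200*π + 0 + 1600/9 + 128/3 = 1984/9 + 429*π/2.
||u||_{H^1}^2 = (124/9 + 15*π) + (1984/9 + 429*π/2) = 2108/9 + 459*π/2.


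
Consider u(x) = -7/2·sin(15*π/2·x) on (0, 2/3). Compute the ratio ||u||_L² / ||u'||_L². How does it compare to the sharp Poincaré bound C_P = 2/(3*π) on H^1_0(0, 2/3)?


||u||_L² / ||u'||_L² = 2/(15*π) < C_P = 2/(3*π).

u(x) = -7/2·sin(15*π/2·x), so u'(x) = -105*π*cos(15*π*x/2)/4.
Writing u(x) = A·sin(kπx/L) with A = -7/2 and k = 5, use ∫_0^L sin²(kπx/L) dx = L/2 and ∫_0^L cos²(kπx/L) dx = L/2.
u² = 49/4·sin²(15*π/2·x) and (u')² = 11025*π^2/16·cos²(15*π/2·x), and each of sin², cos² integrates to L/2 = 1/3 over (0, 2/3).
∫_0^2/3 u² dx = 49/12, so ||u||_L² = 7*sqrt(3)/6.
∫_0^2/3 (u')² dx = 3675*π^2/16, so ||u'||_L² = 35*sqrt(3)*π/4.
Ratio ||u||_L² / ||u'||_L² = 2/(15*π).
Sharp Poincaré constant on H^1_0(0, 2/3) is C_P = L/π = 2/(3*π), achieved by sin(3*π/2·x).
This is the k = 5 harmonic; the ratio L/(kπ) is strictly less than C_P = L/π, consistent with the sharp inequality ||u||_L² ≤ C_P ||u'||_L².


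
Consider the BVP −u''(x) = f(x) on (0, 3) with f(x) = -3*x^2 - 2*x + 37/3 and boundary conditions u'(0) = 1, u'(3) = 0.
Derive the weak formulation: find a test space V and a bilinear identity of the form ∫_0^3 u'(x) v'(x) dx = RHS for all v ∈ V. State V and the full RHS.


V = H^1(0, 3) (v unrestricted at boundary; u is determined up to an additive constant); weak form: ∫_0^3 u'v' dx = ∫_0^3 (-3*x^2 - 2*x + 37/3) v dx − v(0) for all v ∈ V.

Multiply both sides by a test function v and integrate from 0 to 3:
  ∫_0^3 −u''(x) v(x) dx = ∫_0^3 f(x) v(x) dx.
Integrate the LHS by parts once:
  ∫_0^3 −u'' v dx = −[u'(x) v(x)]_0^3 + ∫_0^3 u'(x) v'(x) dx.
Thus ∫_0^3 u'(x) v'(x) dx = ∫_0^3 f(x) v(x) dx + [u'(x) v(x)]_0^3.
Choose V so that boundary terms are either known or forced to vanish.
u has inhomogeneous Neumann u'(0) = 1, u'(3) = 0. [u' v]_0^3 = (0)·v(3) − (1)·v(0) = − v(0). Take V = H^1(0, 3); boundary term becomes part of RHS.
Weak formulation: find u (satisfying any essential BC) such that ∫_0^3 u'(x) v'(x) dx = ∫_0^3 f v dx − v(0) for all v ∈ V (Neumann data are natural BCs: they enter the RHS as boundary terms).
Substituting f(x) = -3*x^2 - 2*x + 37/3, the right-hand side is ∫_0^3 (-3*x^2 - 2*x + 37/3) v dx − v(0).
Compatibility check (pure Neumann): taking v ≡ 1 ∈ V gives 0 = ∫_0^3 f dx + (0) − (1), i.e. ∫_0^3 f dx must equal u'(0) − u'(3) = 1. Indeed ∫_0^3 (-3*x^2 - 2*x + 37/3) dx = 1, so the data are compatible. The solution is then unique only up to an additive constant (fix it e.g. by requiring ∫_0^3 u dx = 0).


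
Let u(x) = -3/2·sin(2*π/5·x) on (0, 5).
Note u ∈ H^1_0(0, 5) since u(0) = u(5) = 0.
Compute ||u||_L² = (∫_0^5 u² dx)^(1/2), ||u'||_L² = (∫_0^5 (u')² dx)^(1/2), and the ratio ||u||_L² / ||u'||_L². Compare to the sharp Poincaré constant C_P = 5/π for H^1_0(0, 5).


||u||_L² / ||u'||_L² = 5/(2*π) < C_P = 5/π.

u(x) = -3/2·sin(2*π/5·x), so u'(x) = -3*π*cos(2*π*x/5)/5.
Writing u(x) = A·sin(kπx/L) with A = -3/2 and k = 2, use ∫_0^L sin²(kπx/L) dx = L/2 and ∫_0^L cos²(kπx/L) dx = L/2.
u² = 9/4·sin²(2*π/5·x) and (u')² = 9*π^2/25·cos²(2*π/5·x), and each of sin², cos² integrates to L/2 = 5/2 over (0, 5).
∫_0^5 u² dx = 45/8, so ||u||_L² = 3*sqrt(10)/4.
∫_0^5 (u')² dx = 9*π^2/10, so ||u'||_L² = 3*sqrt(10)*π/10.
Ratio ||u||_L² / ||u'||_L² = 5/(2*π).
Sharp Poincaré constant on H^1_0(0, 5) is C_P = L/π = 5/π, achieved by sin(π/5·x).
This is the k = 2 harmonic; the ratio L/(kπ) is strictly less than C_P = L/π, consistent with the sharp inequality ||u||_L² ≤ C_P ||u'||_L².


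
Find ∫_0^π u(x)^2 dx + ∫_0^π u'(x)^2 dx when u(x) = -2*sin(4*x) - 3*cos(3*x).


||u||_{H^1(0,π)}^2 = 960/7 + 79*π

u'(x) = 9*sin(3*x) - 8*cos(4*x).
Expand u² and (u')² and integrate term by term on (0, π), using: for integers n ≥ 1, ∫_0^π sin²(nx) dx = ∫_0^π cos²(nx) dx = π/2; for n ≠ n', ∫_0^π sin(nx)sin(n'x) dx = ∫_0^π cos(nx)cos(n'x) dx = 0; and by product-to-sum, ∫_0^π sin(nx)cos(n'x) dx = ½∫_0^π [sin((n+n')x) + sin((n−n')x)] dx, which is 0 when n+n' is even and 2n/(n²−n'²) when n+n' is odd (it need not vanish on (0, π)).
  u² squared terms: (-3)²·∫cos(3x)² dx = 9·π/2 = 9*π/2;  (-2)²·∫sin(4x)² dx = 4·π/2 = 2*π.
  u² cross terms: 2·(-3)·(-2)·∫cos(3x)·sin(4x) dx = 12·(8/7) = 96/7.
  So ∫_0^π u² dx = 9*π/2 + 2*π + 96/7 = 96/7 + 13*π/2.
  (u')² squared terms: (-8)²·∫cos(4x)² dx = 64·π/2 = 32*π;  (9)²·∫sin(3x)² dx = 81·π/2 = 81*π/2.
  (u')² cross terms: 2·(-8)·(9)·∫cos(4x)·sin(3x) dx = -144·(-6/7) = 864/7.
  So ∫_0^π (u')² dx = 32*π + 81*π/2 + 864/7 = 864/7 + 145*π/2.
||u||_{H^1}^2 = (96/7 + 13*π/2) + (864/7 + 145*π/2) = 960/7 + 79*π.


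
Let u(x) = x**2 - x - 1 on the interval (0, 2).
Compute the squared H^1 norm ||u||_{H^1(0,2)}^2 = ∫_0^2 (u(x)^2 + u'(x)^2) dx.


||u||_{H^1}^2 = 32/5

The H^1 norm (squared) on an interval (0, L) is
  ||u||_{H^1}^2 = ∫_0^L u(x)^2 dx + ∫_0^L u'(x)^2 dx.
Compute u'(x) = 2*x - 1.
Then u(x)^2 = x**4 - 2*x**3 - x**2 + 2*x + 1 and u'(x)^2 = 4*x**2 - 4*x + 1.
Integrate each monomial from 0 to 2 using ∫_0^2 c·x^n dx = c·2^(n+1)/(n+1):
  ∫_0^2 u(x)^2 dx = ∫_0^2 (x^4 - 2*x^3 - x^2 + 2*x + 1) dx. Term by term:
    ∫_0^2 x^4 dx = 32/5;  ∫_0^2 -2*x^3 dx = -8;  ∫_0^2 -x^2 dx = -8/3;
    ∫_0^2 2*x dx = 4;  ∫_0^2 1 dx = 2.
  Sum: 32/5 − 8 − 8/3 + 4 + 2 = 26/15.
  ∫_0^2 u'(x)^2 dx = ∫_0^2 (4*x^2 - 4*x + 1) dx. Term by term:
    ∫_0^2 4*x^2 dx = 32/3;  ∫_0^2 -4*x dx = -8;  ∫_0^2 1 dx = 2.
  Sum: 32/3 − 8 + 2 = 14/3.
Adding: ||u||_{H^1}^2 = 26/15 + 14/3 = 32/5.


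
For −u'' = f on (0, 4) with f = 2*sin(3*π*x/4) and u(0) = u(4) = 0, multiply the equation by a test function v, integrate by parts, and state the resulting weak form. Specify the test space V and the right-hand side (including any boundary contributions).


V = H^1_0(0, 4) (so v(0) = v(4) = 0); weak form: ∫_0^4 u'v' dx = ∫_0^4 (2*sin(3*π*x/4)) v dx for all v ∈ V.

Multiply both sides by a test function v and integrate from 0 to 4:
  ∫_0^4 −u''(x) v(x) dx = ∫_0^4 f(x) v(x) dx.
Integrate the LHS by parts once:
  ∫_0^4 −u'' v dx = −[u'(x) v(x)]_0^4 + ∫_0^4 u'(x) v'(x) dx.
Thus ∫_0^4 u'(x) v'(x) dx = ∫_0^4 f(x) v(x) dx + [u'(x) v(x)]_0^4.
Choose V so that boundary terms are either known or forced to vanish.
u is Dirichlet: u(0) = u(4) = 0. Let V = H^1_0(0, 4); then v(0) = v(4) = 0, and [u' v]_0^4 = 0.
Weak formulation: find u (satisfying any essential BC) such that ∫_0^4 u'(x) v'(x) dx = ∫_0^4 f v dx for all v ∈ V.
Substituting f(x) = 2*sin(3*π*x/4), the right-hand side is ∫_0^4 (2*sin(3*π*x/4)) v dx.


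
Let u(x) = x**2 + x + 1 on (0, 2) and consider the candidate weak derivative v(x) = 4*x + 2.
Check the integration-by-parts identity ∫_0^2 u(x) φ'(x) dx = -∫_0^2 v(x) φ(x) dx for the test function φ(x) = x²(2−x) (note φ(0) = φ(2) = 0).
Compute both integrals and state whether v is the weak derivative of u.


LHS = -68/15, RHS = -136/15. No, v is not the weak derivative of u.

u(x) = x**2 + x + 1, classical derivative u'(x) = 2*x + 1.
φ(x) = x²(2−x), so φ'(x) = x*(4 - 3*x).
Note φ(0) = φ(2) = 0, so the boundary term u·φ vanishes.
LHS = ∫_0^2 u(x) φ'(x) dx = ∫_0^2 (-3*x^4 + x^3 + x^2 + 4*x) dx. Term by term:
  ∫_0^2 -3*x^4 dx = -96/5;  ∫_0^2 x^3 dx = 4;  ∫_0^2 x^2 dx = 8/3;
  ∫_0^2 4*x dx = 8.
Sum: -96/5 + 4 + 8/3 + 8 = -68/15.
So LHS = -68/15.
∫_0^2 v(x) φ(x) dx = ∫_0^2 (-4*x^4 + 6*x^3 + 4*x^2) dx. Term by term:
  ∫_0^2 -4*x^4 dx = -128/5;  ∫_0^2 6*x^3 dx = 24;  ∫_0^2 4*x^2 dx = 32/3.
Sum: -128/5 + 24 + 32/3 = 136/15.
So RHS = -∫_0^2 v(x) φ(x) dx = -136/15.
LHS − RHS = 68/15 ≠ 0, so the identity fails.
(For a valid weak derivative the identity must hold for EVERY test function, in particular this one. The failure shows v is NOT the weak derivative of u.)
Correct weak derivative would be u'(x) = 2*x + 1.


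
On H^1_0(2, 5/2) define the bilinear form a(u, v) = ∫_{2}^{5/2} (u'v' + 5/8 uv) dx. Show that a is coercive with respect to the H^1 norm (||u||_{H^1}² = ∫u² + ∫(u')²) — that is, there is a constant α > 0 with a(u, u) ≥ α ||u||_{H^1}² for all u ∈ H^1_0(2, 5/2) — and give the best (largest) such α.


α = (5 + 32*π^2)/(8*(1 + 4*π^2))

Coercivity of a(·,·) on H^1_0(2, 5/2) means a(u, u) ≥ α ||u||_{H^1}² for every u ∈ H^1_0.
The interval has length L = 1/2, and Poincaré/coercivity depend only on L. Here a(u, u) = ∫(u')² + (5/8)·∫u².
Here 0 < c = 5/8 < 1. The condition a(u,u) ≥ α||u||_{H^1}² reads (1−α)∫(u')² ≥ (α−c)∫u². Any admissible α is ≤ 1 (rapidly oscillating u have ∫u²/∫(u')² → 0), and α = 1 would force 0 ≥ (1−c)∫u², impossible since c < 1; so 1−α > 0. By the sharp Poincaré inequality on H^1_0 of an interval of length L, ∫(u')² ≥ (π/L)²∫u² with equality for the first sine mode sin(π(x−x₀)/L) (x₀ the left endpoint), so the inequality holds for all u iff (1−α)(π/L)² ≥ α − c, i.e. α ≤ ((π/L)² + c)/((π/L)² + 1) = (1 + c(L/π)²)/(1 + (L/π)²). With (π/L)² = 4*π^2 and c = 5/8, the largest admissible constant is α = ((π/L)² + c)/((π/L)² + 1).
Simplifying, α = (5 + 32*π^2)/(8*(1 + 4*π^2)).


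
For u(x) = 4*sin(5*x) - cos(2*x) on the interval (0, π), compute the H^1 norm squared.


||u||_{H^1(0,π)}^2 = -400/21 + 421*π/2

u'(x) = 2*sin(2*x) + 20*cos(5*x).
Expand u² and (u')² and integrate term by term on (0, π), using: for integers n ≥ 1, ∫_0^π sin²(nx) dx = ∫_0^π cos²(nx) dx = π/2; for n ≠ n', ∫_0^π sin(nx)sin(n'x) dx = ∫_0^π cos(nx)cos(n'x) dx = 0; and by product-to-sum, ∫_0^π sin(nx)cos(n'x) dx = ½∫_0^π [sin((n+n')x) + sin((n−n')x)] dx, which is 0 when n+n' is even and 2n/(n²−n'²) when n+n' is odd (it need not vanish on (0, π)).
  u² squared terms: (-1)²·∫cos(2x)² dx = 1·π/2 = π/2;  (4)²·∫sin(5x)² dx = 16·π/2 = 8*π.
  u² cross terms: 2·(-1)·(4)·∫cos(2x)·sin(5x) dx = -8·(10/21) = -80/21.
  So ∫_0^π u² dx = π/2 + 8*π − 80/21 = -80/21 + 17*π/2.
  (u')² squared terms: (2)²·∫sin(2x)² dx = 4·π/2 = 2*π;  (20)²·∫cos(5x)² dx = 400·π/2 = 200*π.
  (u')² cross terms: 2·(2)·(20)·∫sin(2x)·cos(5x) dx = 80·(-4/21) = -320/21.
  So ∫_0^π (u')² dx = 2*π + 200*π − 320/21 = -320/21 + 202*π.
||u||_{H^1}^2 = (-80/21 + 17*π/2) + (-320/21 + 202*π) = -400/21 + 421*π/2.


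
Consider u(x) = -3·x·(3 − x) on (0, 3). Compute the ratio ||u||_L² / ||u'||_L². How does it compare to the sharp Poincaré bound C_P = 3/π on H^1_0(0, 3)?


||u||_L² / ||u'||_L² = 3*sqrt(10)/10 < C_P = 3/π.

u(x) = -3·x·(3 − x), so u'(x) = 6*x - 9.
u(x) = -3·x·(3 − x) vanishes at x = 0 and x = 3, so u ∈ H^1_0(0, 3). Differentiate via the product rule and integrate the resulting polynomials term by term.
  ∫_0^3 u² dx = ∫_0^3 (9*x^4 - 54*x^3 + 81*x^2) dx. Term by term:
    ∫_0^3 9*x^4 dx = 2187/5;  ∫_0^3 -54*x^3 dx = -2187/2;  ∫_0^3 81*x^2 dx = 729.
  Sum: 2187/5 − 2187/2 + 729 = 729/10.
  ∫_0^3 (u')² dx = ∫_0^3 (36*x^2 - 108*x + 81) dx. Term by term:
    ∫_0^3 36*x^2 dx = 324;  ∫_0^3 -108*x dx = -486;  ∫_0^3 81 dx = 243.
  Sum: 324 − 486 + 243 = 81.
∫_0^3 u² dx = 729/10, so ||u||_L² = 27*sqrt(10)/10.
∫_0^3 (u')² dx = 81, so ||u'||_L² = 9.
Ratio ||u||_L² / ||u'||_L² = 3*sqrt(10)/10.
Sharp Poincaré constant on H^1_0(0, 3) is C_P = L/π = 3/π, achieved by sin(π/3·x).
A polynomial bump cannot attain the sharp Poincaré constant (only the first sine eigenfunction does), so the ratio is strictly less than C_P, consistent with ||u||_L² ≤ C_P ||u'||_L².


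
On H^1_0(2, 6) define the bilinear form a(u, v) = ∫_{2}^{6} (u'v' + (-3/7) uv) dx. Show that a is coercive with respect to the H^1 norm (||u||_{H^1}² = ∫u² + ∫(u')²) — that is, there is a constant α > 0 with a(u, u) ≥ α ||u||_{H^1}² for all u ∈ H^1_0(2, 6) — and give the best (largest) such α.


α = (-48/7 + π^2)/(π^2 + 16)

Coercivity of a(·,·) on H^1_0(2, 6) means a(u, u) ≥ α ||u||_{H^1}² for every u ∈ H^1_0.
The interval has length L = 4, and Poincaré/coercivity depend only on L. Here a(u, u) = ∫(u')² + (-3/7)·∫u².
Here c = -3/7 < 0 with |c| < (π/L)² = π^2/16, so coercivity still holds. The condition a(u,u) ≥ α||u||_{H^1}² reads (1−α)∫(u')² ≥ (α−c)∫u². Any admissible α is ≤ 1 (rapidly oscillating u have ∫u²/∫(u')² → 0), and α = 1 would force 0 ≥ (1−c)∫u², impossible since c < 1; so 1−α > 0. By the sharp Poincaré inequality on H^1_0 of an interval of length L, ∫(u')² ≥ (π/L)²∫u² with equality for the first sine mode sin(π(x−x₀)/L) (x₀ the left endpoint), so the inequality holds for all u iff (1−α)(π/L)² ≥ α − c, i.e. α ≤ ((π/L)² + c)/((π/L)² + 1) = (1 + c(L/π)²)/(1 + (L/π)²). (Direct route, valid since c ≤ 0: Poincaré gives c∫u² ≥ c(L/π)²∫(u')², so a(u,u) ≥ (1 + c(L/π)²)∫(u')², while ||u||_{H^1}² ≤ (1 + (L/π)²)∫(u')²; dividing yields the same α.) With (π/L)² = π^2/16 and c = -3/7, the largest admissible constant is α = ((π/L)² + c)/((π/L)² + 1).
Simplifying, α = (-48/7 + π^2)/(π^2 + 16).


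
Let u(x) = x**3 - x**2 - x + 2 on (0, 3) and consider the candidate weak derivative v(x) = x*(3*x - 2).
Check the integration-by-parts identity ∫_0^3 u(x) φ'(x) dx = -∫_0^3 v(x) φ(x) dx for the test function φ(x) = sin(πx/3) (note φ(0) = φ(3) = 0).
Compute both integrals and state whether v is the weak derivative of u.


LHS = -57/π + 324/π^3, RHS = -63/π + 324/π^3. No, v is not the weak derivative of u.

u(x) = x**3 - x**2 - x + 2, classical derivative u'(x) = 3*x**2 - 2*x - 1.
φ(x) = sin(πx/3), so φ'(x) = π*cos(π*x/3)/3.
Note φ(0) = φ(3) = 0, so the boundary term u·φ vanishes.
LHS = ∫_0^3 u(x) φ'(x) dx = ∫_0^3 (π*x^3*cos(π*x/3)/3 - π*x^2*cos(π*x/3)/3 - π*x*cos(π*x/3)/3 + 2*π*cos(π*x/3)/3) dx. Term by term:
  ∫_0^3 2*π*cos(π*x/3)/3 dx = 0;  ∫_0^3 -π*x*cos(π*x/3)/3 dx = 6/π;  ∫_0^3 -π*x^2*cos(π*x/3)/3 dx = 18/π;
  ∫_0^3 π*x^3*cos(π*x/3)/3 dx = -81/π + 324/π^3.
Sum: 0 + 6/π + 18/π + -81/π + 324/π^3 = -57/π + 324/π^3.
So LHS = -57/π + 324/π^3.
∫_0^3 v(x) φ(x) dx = ∫_0^3 (3*x^2*sin(π*x/3) - 2*x*sin(π*x/3)) dx. Term by term:
  ∫_0^3 -2*x*sin(π*x/3) dx = -18/π;  ∫_0^3 3*x^2*sin(π*x/3) dx = -324/π^3 + 81/π.
Sum: -18/π + -324/π^3 + 81/π = -324/π^3 + 63/π.
So RHS = -∫_0^3 v(x) φ(x) dx = -63/π + 324/π^3.
LHS − RHS = 6/π ≠ 0, so the identity fails.
(For a valid weak derivative the identity must hold for EVERY test function, in particular this one. The failure shows v is NOT the weak derivative of u.)
Correct weak derivative would be u'(x) = 3*x**2 - 2*x - 1.


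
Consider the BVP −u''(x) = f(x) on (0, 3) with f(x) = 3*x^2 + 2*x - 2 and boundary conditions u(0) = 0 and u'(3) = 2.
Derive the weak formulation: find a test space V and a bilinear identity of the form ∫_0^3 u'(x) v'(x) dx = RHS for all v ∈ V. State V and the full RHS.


V = {v ∈ H^1(0, 3) : v(0) = 0} (test functions vanish at x = 0 where u is specified); weak form: ∫_0^3 u'v' dx = ∫_0^3 (3*x^2 + 2*x - 2) v dx + 2·v(3) for all v ∈ V.

Multiply both sides by a test function v and integrate from 0 to 3:
  ∫_0^3 −u''(x) v(x) dx = ∫_0^3 f(x) v(x) dx.
Integrate the LHS by parts once:
  ∫_0^3 −u'' v dx = −[u'(x) v(x)]_0^3 + ∫_0^3 u'(x) v'(x) dx.
Thus ∫_0^3 u'(x) v'(x) dx = ∫_0^3 f(x) v(x) dx + [u'(x) v(x)]_0^3.
Choose V so that boundary terms are either known or forced to vanish.
Mixed BC: u(0) = 0 (Dirichlet) and u'(3) = 2 (Neumann). Define V = {v ∈ H^1(0, 3) : v(0) = 0}. Then [u' v]_0^3 = u'(3)·v(3) − u'(0)·0 = 2·v(3).
Weak formulation: find u (satisfying any essential BC) such that ∫_0^3 u'(x) v'(x) dx = ∫_0^3 f v dx + 2·v(3) for all v ∈ V (Dirichlet at 0 absorbed into V; Neumann datum at x = 3 contributes the boundary term).
Substituting f(x) = 3*x^2 + 2*x - 2, the right-hand side is ∫_0^3 (3*x^2 + 2*x - 2) v dx + 2·v(3).


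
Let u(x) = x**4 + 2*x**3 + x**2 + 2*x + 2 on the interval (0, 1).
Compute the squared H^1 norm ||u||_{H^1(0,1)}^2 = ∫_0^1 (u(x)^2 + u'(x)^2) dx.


||u||_{H^1}^2 = 8453/126

The H^1 norm (squared) on an interval (0, L) is
  ||u||_{H^1}^2 = ∫_0^L u(x)^2 dx + ∫_0^L u'(x)^2 dx.
Compute u'(x) = 4*x**3 + 6*x**2 + 2*x + 2.
Then u(x)^2 = x**8 + 4*x**7 + 6*x**6 + 8*x**5 + 13*x**4 + 12*x**3 + 8*x**2 + 8*x + 4 and u'(x)^2 = 16*x**6 + 48*x**5 + 52*x**4 + 40*x**3 + 28*x**2 + 8*x + 4.
Integrate each monomial from 0 to 1 using ∫_0^1 c·x^n dx = c·1^(n+1)/(n+1):
  ∫_0^1 u(x)^2 dx = ∫_0^1 (x^8 + 4*x^7 + 6*x^6 + 8*x^5 + 13*x^4 + 12*x^3 + 8*x^2 + 8*x + 4) dx. Term by term:
    ∫_0^1 x^8 dx = 1/9;  ∫_0^1 4*x^7 dx = 1/2;  ∫_0^1 6*x^6 dx = 6/7;
    ∫_0^1 8*x^5 dx = 4/3;  ∫_0^1 13*x^4 dx = 13/5;  ∫_0^1 12*x^3 dx = 3;
    ∫_0^1 8*x^2 dx = 8/3;  ∫_0^1 8*x dx = 4;  ∫_0^1 4 dx = 4.
  Sum: 1/9 + 1/2 + 6/7 + 4/3 + 13/5 + 3 + 8/3 + 4 + 4 = 12013/630.
  ∫_0^1 u'(x)^2 dx = ∫_0^1 (16*x^6 + 48*x^5 + 52*x^4 + 40*x^3 + 28*x^2 + 8*x + 4) dx. Term by term:
    ∫_0^1 16*x^6 dx = 16/7;  ∫_0^1 48*x^5 dx = 8;  ∫_0^1 52*x^4 dx = 52/5;
    ∫_0^1 40*x^3 dx = 10;  ∫_0^1 28*x^2 dx = 28/3;  ∫_0^1 8*x dx = 4;
    ∫_0^1 4 dx = 4.
  Sum: 16/7 + 8 + 52/5 + 10 + 28/3 + 4 + 4 = 5042/105.
Adding: ||u||_{H^1}^2 = 12013/630 + 5042/105 = 8453/126.


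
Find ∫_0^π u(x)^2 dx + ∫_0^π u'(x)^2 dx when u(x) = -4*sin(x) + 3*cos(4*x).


||u||_{H^1(0,π)}^2 = 272/5 + 185*π/2

u'(x) = -12*sin(4*x) - 4*cos(x).
Expand u² and (u')² and integrate term by term on (0, π), using: for integers n ≥ 1, ∫_0^π sin²(nx) dx = ∫_0^π cos²(nx) dx = π/2; for n ≠ n', ∫_0^π sin(nx)sin(n'x) dx = ∫_0^π cos(nx)cos(n'x) dx = 0; and by product-to-sum, ∫_0^π sin(nx)cos(n'x) dx = ½∫_0^π [sin((n+n')x) + sin((n−n')x)] dx, which is 0 when n+n' is even and 2n/(n²−n'²) when n+n' is odd (it need not vanish on (0, π)).
  u² squared terms: (-4)²·∫sin(x)² dx = 16·π/2 = 8*π;  (3)²·∫cos(4x)² dx = 9·π/2 = 9*π/2.
  u² cross terms: 2·(-4)·(3)·∫sin(x)·cos(4x) dx = -24·(-2/15) = 16/5.
  So ∫_0^π u² dx = 8*π + 9*π/2 + 16/5 = 16/5 + 25*π/2.
  (u')² squared terms: (-12)²·∫sin(4x)² dx = 144·π/2 = 72*π;  (-4)²·∫cos(x)² dx = 16·π/2 = 8*π.
  (u')² cross terms: 2·(-12)·(-4)·∫sin(4x)·cos(x) dx = 96·(8/15) = 256/5.
  So ∫_0^π (u')² dx = 72*π + 8*π + 256/5 = 256/5 + 80*π.
||u||_{H^1}^2 = (16/5 + 25*π/2) + (256/5 + 80*π) = 272/5 + 185*π/2.


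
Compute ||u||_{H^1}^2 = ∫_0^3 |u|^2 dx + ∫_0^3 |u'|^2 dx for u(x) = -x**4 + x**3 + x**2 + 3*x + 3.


||u||_{H^1}^2 = 288621/140

The H^1 norm (squared) on an interval (0, L) is
  ||u||_{H^1}^2 = ∫_0^L u(x)^2 dx + ∫_0^L u'(x)^2 dx.
Compute u'(x) = -4*x**3 + 3*x**2 + 2*x + 3.
Then u(x)^2 = x**8 - 2*x**7 - x**6 - 4*x**5 + x**4 + 12*x**3 + 15*x**2 + 18*x + 9 and u'(x)^2 = 16*x**6 - 24*x**5 - 7*x**4 - 12*x**3 + 22*x**2 + 12*x + 9.
Integrate each monomial from 0 to 3 using ∫_0^3 c·x^n dx = c·3^(n+1)/(n+1):
  ∫_0^3 u(x)^2 dx = ∫_0^3 (x^8 - 2*x^7 - x^6 - 4*x^5 + x^4 + 12*x^3 + 15*x^2 + 18*x + 9) dx. Term by term:
    ∫_0^3 x^8 dx = 2187;  ∫_0^3 -2*x^7 dx = -6561/4;  ∫_0^3 -x^6 dx = -2187/7;
    ∫_0^3 -4*x^5 dx = -486;  ∫_0^3 x^4 dx = 243/5;  ∫_0^3 12*x^3 dx = 243;
    ∫_0^3 15*x^2 dx = 135;  ∫_0^3 18*x dx = 81;  ∫_0^3 9 dx = 27.
  Sum: 2187 − 6561/4 − 2187/7 − 486 + 243/5 + 243 + 135 + 81 + 27 = 39609/140.
  ∫_0^3 u'(x)^2 dx = ∫_0^3 (16*x^6 - 24*x^5 - 7*x^4 - 12*x^3 + 22*x^2 + 12*x + 9) dx. Term by term:
    ∫_0^3 16*x^6 dx = 34992/7;  ∫_0^3 -24*x^5 dx = -2916;  ∫_0^3 -7*x^4 dx = -1701/5;
    ∫_0^3 -12*x^3 dx = -243;  ∫_0^3 22*x^2 dx = 198;  ∫_0^3 12*x dx = 54;
    ∫_0^3 9 dx = 27.
  Sum: 34992/7 − 2916 − 1701/5 − 243 + 198 + 54 + 27 = 62253/35.
Adding: ||u||_{H^1}^2 = 39609/140 + 62253/35 = 288621/140.


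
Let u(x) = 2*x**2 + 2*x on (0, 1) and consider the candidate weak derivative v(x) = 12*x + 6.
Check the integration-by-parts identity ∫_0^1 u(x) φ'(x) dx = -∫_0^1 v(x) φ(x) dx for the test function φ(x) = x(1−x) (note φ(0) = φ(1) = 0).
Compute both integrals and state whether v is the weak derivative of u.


LHS = -2/3, RHS = -2. No, v is not the weak derivative of u.

u(x) = 2*x**2 + 2*x, classical derivative u'(x) = 4*x + 2.
φ(x) = x(1−x), so φ'(x) = 1 - 2*x.
Note φ(0) = φ(1) = 0, so the boundary term u·φ vanishes.
LHS = ∫_0^1 u(x) φ'(x) dx = ∫_0^1 (-4*x^3 - 2*x^2 + 2*x) dx. Term by term:
  ∫_0^1 -4*x^3 dx = -1;  ∫_0^1 -2*x^2 dx = -2/3;  ∫_0^1 2*x dx = 1.
Sum: -1 − 2/3 + 1 = -2/3.
So LHS = -2/3.
∫_0^1 v(x) φ(x) dx = ∫_0^1 (-12*x^3 + 6*x^2 + 6*x) dx. Term by term:
  ∫_0^1 -12*x^3 dx = -3;  ∫_0^1 6*x^2 dx = 2;  ∫_0^1 6*x dx = 3.
Sum: -3 + 2 + 3 = 2.
So RHS = -∫_0^1 v(x) φ(x) dx = -2.
LHS − RHS = 4/3 ≠ 0, so the identity fails.
(For a valid weak derivative the identity must hold for EVERY test function, in particular this one. The failure shows v is NOT the weak derivative of u.)
Correct weak derivative would be u'(x) = 4*x + 2.


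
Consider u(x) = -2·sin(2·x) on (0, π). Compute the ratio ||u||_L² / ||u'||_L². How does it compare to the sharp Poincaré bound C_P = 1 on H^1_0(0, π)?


||u||_L² / ||u'||_L² = 1/2 < C_P = 1.

u(x) = -2·sin(2·x), so u'(x) = -4*cos(2*x).
Writing u(x) = A·sin(kπx/L) with A = -2 and k = 2, use ∫_0^L sin²(kπx/L) dx = L/2 and ∫_0^L cos²(kπx/L) dx = L/2.
u² = 4·sin²(2·x) and (u')² = 16·cos²(2·x), and each of sin², cos² integrates to L/2 = π/2 over (0, π).
∫_0^π u² dx = 2*π, so ||u||_L² = sqrt(2)*sqrt(π).
∫_0^π (u')² dx = 8*π, so ||u'||_L² = 2*sqrt(2)*sqrt(π).
Ratio ||u||_L² / ||u'||_L² = 1/2.
Sharp Poincaré constant on H^1_0(0, π) is C_P = L/π = 1, achieved by sin(x).
This is the k = 2 harmonic; the ratio L/(kπ) is strictly less than C_P = L/π, consistent with the sharp inequality ||u||_L² ≤ C_P ||u'||_L².


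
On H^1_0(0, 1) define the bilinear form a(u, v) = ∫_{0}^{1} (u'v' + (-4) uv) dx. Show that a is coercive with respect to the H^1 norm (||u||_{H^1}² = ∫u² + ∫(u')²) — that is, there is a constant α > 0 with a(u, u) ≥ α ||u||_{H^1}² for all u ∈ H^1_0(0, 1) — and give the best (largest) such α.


α = (-4 + π^2)/(1 + π^2)

Coercivity of a(·,·) on H^1_0(0, 1) means a(u, u) ≥ α ||u||_{H^1}² for every u ∈ H^1_0.
The interval has length L = 1, and Poincaré/coercivity depend only on L. Here a(u, u) = ∫(u')² + (-4)·∫u².
Here c = -4 < 0 with |c| < (π/L)² = π^2, so coercivity still holds. The condition a(u,u) ≥ α||u||_{H^1}² reads (1−α)∫(u')² ≥ (α−c)∫u². Any admissible α is ≤ 1 (rapidly oscillating u have ∫u²/∫(u')² → 0), and α = 1 would force 0 ≥ (1−c)∫u², impossible since c < 1; so 1−α > 0. By the sharp Poincaré inequality on H^1_0 of an interval of length L, ∫(u')² ≥ (π/L)²∫u² with equality for the first sine mode sin(π(x−x₀)/L) (x₀ the left endpoint), so the inequality holds for all u iff (1−α)(π/L)² ≥ α − c, i.e. α ≤ ((π/L)² + c)/((π/L)² + 1) = (1 + c(L/π)²)/(1 + (L/π)²). (Direct route, valid since c ≤ 0: Poincaré gives c∫u² ≥ c(L/π)²∫(u')², so a(u,u) ≥ (1 + c(L/π)²)∫(u')², while ||u||_{H^1}² ≤ (1 + (L/π)²)∫(u')²; dividing yields the same α.) With (π/L)² = π^2 and c = -4, the largest admissible constant is α = ((π/L)² + c)/((π/L)² + 1).
Simplifying, α = (-4 + π^2)/(1 + π^2).


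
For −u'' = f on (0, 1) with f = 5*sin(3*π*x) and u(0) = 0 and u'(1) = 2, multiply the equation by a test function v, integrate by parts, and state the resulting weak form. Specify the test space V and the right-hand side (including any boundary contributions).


V = {v ∈ H^1(0, 1) : v(0) = 0} (test functions vanish at x = 0 where u is specified); weak form: ∫_0^1 u'v' dx = ∫_0^1 (5*sin(3*π*x)) v dx + 2·v(1) for all v ∈ V.

Multiply both sides by a test function v and integrate from 0 to 1:
  ∫_0^1 −u''(x) v(x) dx = ∫_0^1 f(x) v(x) dx.
Integrate the LHS by parts once:
  ∫_0^1 −u'' v dx = −[u'(x) v(x)]_0^1 + ∫_0^1 u'(x) v'(x) dx.
Thus ∫_0^1 u'(x) v'(x) dx = ∫_0^1 f(x) v(x) dx + [u'(x) v(x)]_0^1.
Choose V so that boundary terms are either known or forced to vanish.
Mixed BC: u(0) = 0 (Dirichlet) and u'(1) = 2 (Neumann). Define V = {v ∈ H^1(0, 1) : v(0) = 0}. Then [u' v]_0^1 = u'(1)·v(1) − u'(0)·0 = 2·v(1).
Weak formulation: find u (satisfying any essential BC) such that ∫_0^1 u'(x) v'(x) dx = ∫_0^1 f v dx + 2·v(1) for all v ∈ V (Dirichlet at 0 absorbed into V; Neumann datum at x = 1 contributes the boundary term).
Substituting f(x) = 5*sin(3*π*x), the right-hand side is ∫_0^1 (5*sin(3*π*x)) v dx + 2·v(1).


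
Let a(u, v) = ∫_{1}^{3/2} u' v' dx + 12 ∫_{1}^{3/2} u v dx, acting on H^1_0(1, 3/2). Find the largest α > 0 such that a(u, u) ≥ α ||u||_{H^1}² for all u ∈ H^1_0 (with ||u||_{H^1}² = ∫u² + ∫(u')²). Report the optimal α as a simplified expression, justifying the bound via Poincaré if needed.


α = 1

Coercivity of a(·,·) on H^1_0(1, 3/2) means a(u, u) ≥ α ||u||_{H^1}² for every u ∈ H^1_0.
The interval has length L = 1/2, and Poincaré/coercivity depend only on L. Here a(u, u) = ∫(u')² + (12)·∫u².
Here c = 12 ≥ 1, so a(u,u) = ∫(u')² + c∫u² ≥ ∫(u')² + ∫u² = ||u||_{H^1}², i.e. α = 1 works. No larger α is possible: a(u,u) ≥ α||u||_{H^1}² means (1−α)∫(u')² ≥ (α−c)∫u², and for the modes u_n = sin(nπ(x−x₀)/L) (x₀ the left endpoint) one has ∫u_n²/∫(u_n')² = (L/(nπ))² → 0, so a(u_n,u_n)/||u_n||_{H^1}² → 1. Hence the optimal constant is α = 1.
Therefore α = 1.


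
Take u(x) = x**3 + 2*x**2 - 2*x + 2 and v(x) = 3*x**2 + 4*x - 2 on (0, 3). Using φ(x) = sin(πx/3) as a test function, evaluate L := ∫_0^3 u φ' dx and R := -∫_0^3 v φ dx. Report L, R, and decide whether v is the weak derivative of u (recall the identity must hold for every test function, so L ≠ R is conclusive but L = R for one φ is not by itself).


LHS = -105/π + 324/π^3, RHS = -105/π + 324/π^3. Yes, v = u' weakly.

u(x) = x**3 + 2*x**2 - 2*x + 2, classical derivative u'(x) = 3*x**2 + 4*x - 2.
φ(x) = sin(πx/3), so φ'(x) = π*cos(π*x/3)/3.
Note φ(0) = φ(3) = 0, so the boundary term u·φ vanishes.
LHS = ∫_0^3 u(x) φ'(x) dx = ∫_0^3 (π*x^3*cos(π*x/3)/3 + 2*π*x^2*cos(π*x/3)/3 - 2*π*x*cos(π*x/3)/3 + 2*π*cos(π*x/3)/3) dx. Term by term:
  ∫_0^3 2*π*cos(π*x/3)/3 dx = 0;  ∫_0^3 -2*π*x*cos(π*x/3)/3 dx = 12/π;  ∫_0^3 π*x^3*cos(π*x/3)/3 dx = -81/π + 324/π^3;
  ∫_0^3 2*π*x^2*cos(π*x/3)/3 dx = -36/π.
Sum: 0 + 12/π + -81/π + 324/π^3 − 36/π = -105/π + 324/π^3.
So LHS = -105/π + 324/π^3.
∫_0^3 v(x) φ(x) dx = ∫_0^3 (3*x^2*sin(π*x/3) + 4*x*sin(π*x/3) - 2*sin(π*x/3)) dx. Term by term:
  ∫_0^3 -2*sin(π*x/3) dx = -12/π;  ∫_0^3 3*x^2*sin(π*x/3) dx = -324/π^3 + 81/π;  ∫_0^3 4*x*sin(π*x/3) dx = 36/π.
Sum: -12/π + -324/π^3 + 81/π + 36/π = -324/π^3 + 105/π.
So RHS = -∫_0^3 v(x) φ(x) dx = -105/π + 324/π^3.
LHS = RHS, so the identity holds for this test φ.
Moreover u is smooth here and v(x) = u'(x) = 3*x**2 + 4*x - 2 pointwise, so the identity holds for every test function. Hence v is the weak derivative of u.


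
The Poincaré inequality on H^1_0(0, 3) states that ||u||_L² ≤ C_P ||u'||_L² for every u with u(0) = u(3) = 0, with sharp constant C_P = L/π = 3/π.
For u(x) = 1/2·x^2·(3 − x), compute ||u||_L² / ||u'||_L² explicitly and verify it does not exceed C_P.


||u||_L² / ||u'||_L² = 3*sqrt(14)/14 < C_P = 3/π.

u(x) = 1/2·x^2·(3 − x), so u'(x) = 3*x*(2 - x)/2.
u(x) = 1/2·x^2·(3 − x) vanishes at x = 0 and x = 3, so u ∈ H^1_0(0, 3). Differentiate via the product rule and integrate the resulting polynomials term by term.
  ∫_0^3 u² dx = ∫_0^3 (x^6/4 - 3*x^5/2 + 9*x^4/4) dx. Term by term:
    ∫_0^3 x^6/4 dx = 2187/28;  ∫_0^3 -3*x^5/2 dx = -729/4;  ∫_0^3 9*x^4/4 dx = 2187/20.
  Sum: 2187/28 − 729/4 + 2187/20 = 729/140.
  ∫_0^3 (u')² dx = ∫_0^3 (9*x^4/4 - 9*x^3 + 9*x^2) dx. Term by term:
    ∫_0^3 9*x^4/4 dx = 2187/20;  ∫_0^3 -9*x^3 dx = -729/4;  ∫_0^3 9*x^2 dx = 81.
  Sum: 2187/20 − 729/4 + 81 = 81/10.
∫_0^3 u² dx = 729/140, so ||u||_L² = 27*sqrt(35)/70.
∫_0^3 (u')² dx = 81/10, so ||u'||_L² = 9*sqrt(10)/10.
Ratio ||u||_L² / ||u'||_L² = 3*sqrt(14)/14.
Sharp Poincaré constant on H^1_0(0, 3) is C_P = L/π = 3/π, achieved by sin(π/3·x).
A polynomial bump cannot attain the sharp Poincaré constant (only the first sine eigenfunction does), so the ratio is strictly less than C_P, consistent with ||u||_L² ≤ C_P ||u'||_L².


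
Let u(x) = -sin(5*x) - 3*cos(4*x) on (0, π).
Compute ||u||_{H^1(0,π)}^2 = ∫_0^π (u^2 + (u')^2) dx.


||u||_{H^1(0,π)}^2 = 340/3 + 179*π/2

u'(x) = 12*sin(4*x) - 5*cos(5*x).
Expand u² and (u')² and integrate term by term on (0, π), using: for integers n ≥ 1, ∫_0^π sin²(nx) dx = ∫_0^π cos²(nx) dx = π/2; for n ≠ n', ∫_0^π sin(nx)sin(n'x) dx = ∫_0^π cos(nx)cos(n'x) dx = 0; and by product-to-sum, ∫_0^π sin(nx)cos(n'x) dx = ½∫_0^π [sin((n+n')x) + sin((n−n')x)] dx, which is 0 when n+n' is even and 2n/(n²−n'²) when n+n' is odd (it need not vanish on (0, π)).
  u² squared terms: (-1)²·∫sin(5x)² dx = 1·π/2 = π/2;  (-3)²·∫cos(4x)² dx = 9·π/2 = 9*π/2.
  u² cross terms: 2·(-1)·(-3)·∫sin(5x)·cos(4x) dx = 6·(10/9) = 20/3.
  So ∫_0^π u² dx = π/2 + 9*π/2 + 20/3 = 20/3 + 5*π.
  (u')² squared terms: (-5)²·∫cos(5x)² dx = 25·π/2 = 25*π/2;  (12)²·∫sin(4x)² dx = 144·π/2 = 72*π.
  (u')² cross terms: 2·(-5)·(12)·∫cos(5x)·sin(4x) dx = -120·(-8/9) = 320/3.
  So ∫_0^π (u')² dx = 25*π/2 + 72*π + 320/3 = 320/3 + 169*π/2.
||u||_{H^1}^2 = (20/3 + 5*π) + (320/3 + 169*π/2) = 340/3 + 179*π/2.


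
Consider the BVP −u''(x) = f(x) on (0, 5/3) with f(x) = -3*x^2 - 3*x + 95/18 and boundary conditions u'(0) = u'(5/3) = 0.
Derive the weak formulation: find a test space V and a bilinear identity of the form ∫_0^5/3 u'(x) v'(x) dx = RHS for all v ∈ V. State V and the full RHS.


V = H^1(0, 5/3) (no boundary constraint on v; u is determined up to an additive constant); weak form: ∫_0^5/3 u'v' dx = ∫_0^5/3 (-3*x^2 - 3*x + 95/18) v dx for all v ∈ V.

Multiply both sides by a test function v and integrate from 0 to 5/3:
  ∫_0^5/3 −u''(x) v(x) dx = ∫_0^5/3 f(x) v(x) dx.
Integrate the LHS by parts once:
  ∫_0^5/3 −u'' v dx = −[u'(x) v(x)]_0^5/3 + ∫_0^5/3 u'(x) v'(x) dx.
Thus ∫_0^5/3 u'(x) v'(x) dx = ∫_0^5/3 f(x) v(x) dx + [u'(x) v(x)]_0^5/3.
Choose V so that boundary terms are either known or forced to vanish.
u has homogeneous Neumann: u'(0) = u'(5/3) = 0. So [u' v]_0^5/3 = 0·v(5/3) − 0·v(0) = 0 for any v; take V = H^1(0, 5/3).
Weak formulation: find u (satisfying any essential BC) such that ∫_0^5/3 u'(x) v'(x) dx = ∫_0^5/3 f v dx for all v ∈ V (homogeneous Neumann, so boundary terms vanish).
Substituting f(x) = -3*x^2 - 3*x + 95/18, the right-hand side is ∫_0^5/3 (-3*x^2 - 3*x + 95/18) v dx.
Compatibility check (pure Neumann): taking v ≡ 1 ∈ V gives 0 = ∫_0^5/3 f dx + (0) − (0), i.e. ∫_0^5/3 f dx must equal u'(0) − u'(5/3) = 0. Indeed ∫_0^5/3 (-3*x^2 - 3*x + 95/18) dx = 0, so the data are compatible. The solution is then unique only up to an additive constant (fix it e.g. by requiring ∫_0^5/3 u dx = 0).


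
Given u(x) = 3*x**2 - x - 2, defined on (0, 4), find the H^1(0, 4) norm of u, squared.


||u||_{H^1}^2 = 29228/15

The H^1 norm (squared) on an interval (0, L) is
  ||u||_{H^1}^2 = ∫_0^L u(x)^2 dx + ∫_0^L u'(x)^2 dx.
Compute u'(x) = 6*x - 1.
Then u(x)^2 = 9*x**4 - 6*x**3 - 11*x**2 + 4*x + 4 and u'(x)^2 = 36*x**2 - 12*x + 1.
Integrate each monomial from 0 to 4 using ∫_0^4 c·x^n dx = c·4^(n+1)/(n+1):
  ∫_0^4 u(x)^2 dx = ∫_0^4 (9*x^4 - 6*x^3 - 11*x^2 + 4*x + 4) dx. Term by term:
    ∫_0^4 9*x^4 dx = 9216/5;  ∫_0^4 -6*x^3 dx = -384;  ∫_0^4 -11*x^2 dx = -704/3;
    ∫_0^4 4*x dx = 32;  ∫_0^4 4 dx = 16.
  Sum: 9216/5 − 384 − 704/3 + 32 + 16 = 19088/15.
  ∫_0^4 u'(x)^2 dx = ∫_0^4 (36*x^2 - 12*x + 1) dx. Term by term:
    ∫_0^4 36*x^2 dx = 768;  ∫_0^4 -12*x dx = -96;  ∫_0^4 1 dx = 4.
  Sum: 768 − 96 + 4 = 676.
Adding: ||u||_{H^1}^2 = 19088/15 + 676 = 29228/15.


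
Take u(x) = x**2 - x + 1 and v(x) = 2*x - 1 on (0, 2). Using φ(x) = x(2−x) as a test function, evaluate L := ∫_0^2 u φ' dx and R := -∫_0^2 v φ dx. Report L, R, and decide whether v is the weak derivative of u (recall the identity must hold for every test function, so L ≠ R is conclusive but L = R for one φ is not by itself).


LHS = -4/3, RHS = -4/3. Yes, v = u' weakly.

u(x) = x**2 - x + 1, classical derivative u'(x) = 2*x - 1.
φ(x) = x(2−x), so φ'(x) = 2 - 2*x.
Note φ(0) = φ(2) = 0, so the boundary term u·φ vanishes.
LHS = ∫_0^2 u(x) φ'(x) dx = ∫_0^2 (-2*x^3 + 4*x^2 - 4*x + 2) dx. Term by term:
  ∫_0^2 -2*x^3 dx = -8;  ∫_0^2 4*x^2 dx = 32/3;  ∫_0^2 -4*x dx = -8;
  ∫_0^2 2 dx = 4.
Sum: -8 + 32/3 − 8 + 4 = -4/3.
So LHS = -4/3.
∫_0^2 v(x) φ(x) dx = ∫_0^2 (-2*x^3 + 5*x^2 - 2*x) dx. Term by term:
  ∫_0^2 -2*x^3 dx = -8;  ∫_0^2 5*x^2 dx = 40/3;  ∫_0^2 -2*x dx = -4.
Sum: -8 + 40/3 − 4 = 4/3.
So RHS = -∫_0^2 v(x) φ(x) dx = -4/3.
LHS = RHS, so the identity holds for this test φ.
Moreover u is smooth here and v(x) = u'(x) = 2*x - 1 pointwise, so the identity holds for every test function. Hence v is the weak derivative of u.


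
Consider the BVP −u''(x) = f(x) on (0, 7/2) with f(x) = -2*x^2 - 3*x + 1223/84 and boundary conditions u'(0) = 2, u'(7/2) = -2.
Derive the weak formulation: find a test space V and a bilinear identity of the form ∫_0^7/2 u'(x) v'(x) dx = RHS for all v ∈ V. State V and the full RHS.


V = H^1(0, 7/2) (v unrestricted at boundary; u is determined up to an additive constant); weak form: ∫_0^7/2 u'v' dx = ∫_0^7/2 (-2*x^2 - 3*x + 1223/84) v dx − 2·v(7/2) − 2·v(0) for all v ∈ V.

Multiply both sides by a test function v and integrate from 0 to 7/2:
  ∫_0^7/2 −u''(x) v(x) dx = ∫_0^7/2 f(x) v(x) dx.
Integrate the LHS by parts once:
  ∫_0^7/2 −u'' v dx = −[u'(x) v(x)]_0^7/2 + ∫_0^7/2 u'(x) v'(x) dx.
Thus ∫_0^7/2 u'(x) v'(x) dx = ∫_0^7/2 f(x) v(x) dx + [u'(x) v(x)]_0^7/2.
Choose V so that boundary terms are either known or forced to vanish.
u has inhomogeneous Neumann u'(0) = 2, u'(7/2) = -2. [u' v]_0^7/2 = (-2)·v(7/2) − (2)·v(0) = − 2·v(7/2) − 2·v(0). Take V = H^1(0, 7/2); boundary term becomes part of RHS.
Weak formulation: find u (satisfying any essential BC) such that ∫_0^7/2 u'(x) v'(x) dx = ∫_0^7/2 f v dx − 2·v(7/2) − 2·v(0) for all v ∈ V (Neumann data are natural BCs: they enter the RHS as boundary terms).
Substituting f(x) = -2*x^2 - 3*x + 1223/84, the right-hand side is ∫_0^7/2 (-2*x^2 - 3*x + 1223/84) v dx − 2·v(7/2) − 2·v(0).
Compatibility check (pure Neumann): taking v ≡ 1 ∈ V gives 0 = ∫_0^7/2 f dx + (-2) − (2), i.e. ∫_0^7/2 f dx must equal u'(0) − u'(7/2) = 4. Indeed ∫_0^7/2 (-2*x^2 - 3*x + 1223/84) dx = 4, so the data are compatible. The solution is then unique only up to an additive constant (fix it e.g. by requiring ∫_0^7/2 u dx = 0).


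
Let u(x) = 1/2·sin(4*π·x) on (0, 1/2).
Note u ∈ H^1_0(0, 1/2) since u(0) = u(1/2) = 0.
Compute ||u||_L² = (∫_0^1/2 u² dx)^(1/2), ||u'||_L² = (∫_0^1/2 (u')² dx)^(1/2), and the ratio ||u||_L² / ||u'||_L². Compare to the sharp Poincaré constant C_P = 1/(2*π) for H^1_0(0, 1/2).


||u||_L² / ||u'||_L² = 1/(4*π) < C_P = 1/(2*π).

u(x) = 1/2·sin(4*π·x), so u'(x) = 2*π*cos(4*π*x).
Writing u(x) = A·sin(kπx/L) with A = 1/2 and k = 2, use ∫_0^L sin²(kπx/L) dx = L/2 and ∫_0^L cos²(kπx/L) dx = L/2.
u² = 1/4·sin²(4*π·x) and (u')² = 4*π^2·cos²(4*π·x), and each of sin², cos² integrates to L/2 = 1/4 over (0, 1/2).
∫_0^1/2 u² dx = 1/16, so ||u||_L² = 1/4.
∫_0^1/2 (u')² dx = π^2, so ||u'||_L² = π.
Ratio ||u||_L² / ||u'||_L² = 1/(4*π).
Sharp Poincaré constant on H^1_0(0, 1/2) is C_P = L/π = 1/(2*π), achieved by sin(2*π·x).
This is the k = 2 harmonic; the ratio L/(kπ) is strictly less than C_P = L/π, consistent with the sharp inequality ||u||_L² ≤ C_P ||u'||_L².


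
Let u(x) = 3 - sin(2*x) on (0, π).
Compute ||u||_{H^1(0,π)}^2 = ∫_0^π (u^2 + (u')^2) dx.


||u||_{H^1(0,π)}^2 = 23*π/2

u'(x) = -2*cos(2*x).
Expand u² and (u')² and integrate term by term on (0, π), using: for integers n ≥ 1, ∫_0^π sin²(nx) dx = ∫_0^π cos²(nx) dx = π/2; for n ≠ n', ∫_0^π sin(nx)sin(n'x) dx = ∫_0^π cos(nx)cos(n'x) dx = 0; and by product-to-sum, ∫_0^π sin(nx)cos(n'x) dx = ½∫_0^π [sin((n+n')x) + sin((n−n')x)] dx, which is 0 when n+n' is even and 2n/(n²−n'²) when n+n' is odd (it need not vanish on (0, π)). For the constant mode: ∫_0^π 1 dx = π, ∫_0^π cos(nx) dx = 0, ∫_0^π sin(nx) dx = (1−(−1)^n)/n.
  u² squared terms: (3)²·∫1 dx = 9·π = 9*π;  (-1)²·∫sin(2x)² dx = 1·π/2 = π/2.
  u² cross terms: 2·(3)·(-1)·∫1·sin(2x) dx = -6·(0) = 0.
  So ∫_0^π u² dx = 9*π + π/2 + 0 = 19*π/2.
  (u')² squared terms: (-2)²·∫cos(2x)² dx = 4·π/2 = 2*π.
  So ∫_0^π (u')² dx = 2*π.
||u||_{H^1}^2 = (19*π/2) + (2*π) = 23*π/2.


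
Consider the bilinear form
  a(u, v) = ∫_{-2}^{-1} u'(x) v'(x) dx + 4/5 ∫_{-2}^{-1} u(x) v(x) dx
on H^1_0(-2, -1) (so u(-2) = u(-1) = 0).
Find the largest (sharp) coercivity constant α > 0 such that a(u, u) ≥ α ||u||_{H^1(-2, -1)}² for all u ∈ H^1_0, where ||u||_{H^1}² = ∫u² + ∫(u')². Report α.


α = (4/5 + π^2)/(1 + π^2)

Coercivity of a(·,·) on H^1_0(-2, -1) means a(u, u) ≥ α ||u||_{H^1}² for every u ∈ H^1_0.
The interval has length L = 1, and Poincaré/coercivity depend only on L. Here a(u, u) = ∫(u')² + (4/5)·∫u².
Here 0 < c = 4/5 < 1. The condition a(u,u) ≥ α||u||_{H^1}² reads (1−α)∫(u')² ≥ (α−c)∫u². Any admissible α is ≤ 1 (rapidly oscillating u have ∫u²/∫(u')² → 0), and α = 1 would force 0 ≥ (1−c)∫u², impossible since c < 1; so 1−α > 0. By the sharp Poincaré inequality on H^1_0 of an interval of length L, ∫(u')² ≥ (π/L)²∫u² with equality for the first sine mode sin(π(x−x₀)/L) (x₀ the left endpoint), so the inequality holds for all u iff (1−α)(π/L)² ≥ α − c, i.e. α ≤ ((π/L)² + c)/((π/L)² + 1) = (1 + c(L/π)²)/(1 + (L/π)²). With (π/L)² = π^2 and c = 4/5, the largest admissible constant is α = ((π/L)² + c)/((π/L)² + 1).
Simplifying, α = (4/5 + π^2)/(1 + π^2).
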